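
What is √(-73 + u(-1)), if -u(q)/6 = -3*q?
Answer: I*√91 ≈ 9.5394*I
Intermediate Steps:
u(q) = 18*q (u(q) = -(-18)*q = 18*q)
√(-73 + u(-1)) = √(-73 + 18*(-1)) = √(-73 - 18) = √(-91) = I*√91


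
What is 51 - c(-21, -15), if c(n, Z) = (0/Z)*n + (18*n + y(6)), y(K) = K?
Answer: 423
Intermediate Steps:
c(n, Z) = 6 + 18*n (c(n, Z) = (0/Z)*n + (18*n + 6) = 0*n + (6 + 18*n) = 0 + (6 + 18*n) = 6 + 18*n)
51 - c(-21, -15) = 51 - (6 + 18*(-21)) = 51 - (6 - 378) = 51 - 1*(-372) = 51 + 372 = 423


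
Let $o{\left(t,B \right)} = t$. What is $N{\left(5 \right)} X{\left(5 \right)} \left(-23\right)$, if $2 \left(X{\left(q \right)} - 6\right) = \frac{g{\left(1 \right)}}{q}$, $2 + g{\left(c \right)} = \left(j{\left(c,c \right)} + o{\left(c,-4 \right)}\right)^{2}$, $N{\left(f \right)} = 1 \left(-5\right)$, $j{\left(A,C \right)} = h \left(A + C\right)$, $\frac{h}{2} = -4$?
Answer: $\frac{6509}{2} \approx 3254.5$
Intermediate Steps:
$h = -8$ ($h = 2 \left(-4\right) = -8$)
$j{\left(A,C \right)} = - 8 A - 8 C$ ($j{\left(A,C \right)} = - 8 \left(A + C\right) = - 8 A - 8 C$)
$N{\left(f \right)} = -5$
$g{\left(c \right)} = -2 + 225 c^{2}$ ($g{\left(c \right)} = -2 + \left(\left(- 8 c - 8 c\right) + c\right)^{2} = -2 + \left(- 16 c + c\right)^{2} = -2 + \left(- 15 c\right)^{2} = -2 + 225 c^{2}$)
$X{\left(q \right)} = 6 + \frac{223}{2 q}$ ($X{\left(q \right)} = 6 + \frac{\left(-2 + 225 \cdot 1^{2}\right) \frac{1}{q}}{2} = 6 + \frac{\left(-2 + 225 \cdot 1\right) \frac{1}{q}}{2} = 6 + \frac{\left(-2 + 225\right) \frac{1}{q}}{2} = 6 + \frac{223 \frac{1}{q}}{2} = 6 + \frac{223}{2 q}$)
$N{\left(5 \right)} X{\left(5 \right)} \left(-23\right) = - 5 \left(6 + \frac{223}{2 \cdot 5}\right) \left(-23\right) = - 5 \left(6 + \frac{223}{2} \cdot \frac{1}{5}\right) \left(-23\right) = - 5 \left(6 + \frac{223}{10}\right) \left(-23\right) = \left(-5\right) \frac{283}{10} \left(-23\right) = \left(- \frac{283}{2}\right) \left(-23\right) = \frac{6509}{2}$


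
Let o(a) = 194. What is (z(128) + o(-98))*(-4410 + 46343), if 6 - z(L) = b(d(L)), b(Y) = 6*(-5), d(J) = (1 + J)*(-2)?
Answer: 9644590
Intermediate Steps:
d(J) = -2 - 2*J
b(Y) = -30
z(L) = 36 (z(L) = 6 - 1*(-30) = 6 + 30 = 36)
(z(128) + o(-98))*(-4410 + 46343) = (36 + 194)*(-4410 + 46343) = 230*41933 = 9644590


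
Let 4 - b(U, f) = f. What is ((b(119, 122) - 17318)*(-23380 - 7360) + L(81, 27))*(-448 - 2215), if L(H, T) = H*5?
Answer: -1427322848835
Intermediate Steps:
L(H, T) = 5*H
b(U, f) = 4 - f
((b(119, 122) - 17318)*(-23380 - 7360) + L(81, 27))*(-448 - 2215) = (((4 - 1*122) - 17318)*(-23380 - 7360) + 5*81)*(-448 - 2215) = (((4 - 122) - 17318)*(-30740) + 405)*(-2663) = ((-118 - 17318)*(-30740) + 405)*(-2663) = (-17436*(-30740) + 405)*(-2663) = (535982640 + 405)*(-2663) = 535983045*(-2663) = -1427322848835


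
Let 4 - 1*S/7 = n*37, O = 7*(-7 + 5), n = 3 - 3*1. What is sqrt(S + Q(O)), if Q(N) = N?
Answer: sqrt(14) ≈ 3.7417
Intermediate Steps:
n = 0 (n = 3 - 3 = 0)
O = -14 (O = 7*(-2) = -14)
S = 28 (S = 28 - 0*37 = 28 - 7*0 = 28 + 0 = 28)
sqrt(S + Q(O)) = sqrt(28 - 14) = sqrt(14)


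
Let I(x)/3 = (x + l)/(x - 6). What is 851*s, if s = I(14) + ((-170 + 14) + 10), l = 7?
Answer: -940355/8 ≈ -1.1754e+5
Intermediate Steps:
I(x) = 3*(7 + x)/(-6 + x) (I(x) = 3*((x + 7)/(x - 6)) = 3*((7 + x)/(-6 + x)) = 3*(7 + x)/(-6 + x))
s = -1105/8 (s = 3*(7 + 14)/(-6 + 14) + ((-170 + 14) + 10) = 3*21/8 + (-156 + 10) = 3*(⅛)*21 - 146 = 63/8 - 146 = -1105/8 ≈ -138.13)
851*s = 851*(-1105/8) = -940355/8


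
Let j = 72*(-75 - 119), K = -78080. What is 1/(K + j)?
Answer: -1/92048 ≈ -1.0864e-5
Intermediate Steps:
j = -13968 (j = 72*(-194) = -13968)
1/(K + j) = 1/(-78080 - 13968) = 1/(-92048) = -1/92048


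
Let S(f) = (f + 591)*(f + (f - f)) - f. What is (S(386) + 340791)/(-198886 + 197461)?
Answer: -717527/1425 ≈ -503.53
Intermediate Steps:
S(f) = -f + f*(591 + f) (S(f) = (591 + f)*(f + 0) - f = (591 + f)*f - f = f*(591 + f) - f = -f + f*(591 + f))
(S(386) + 340791)/(-198886 + 197461) = (386*(590 + 386) + 340791)/(-198886 + 197461) = (386*976 + 340791)/(-1425) = (376736 + 340791)*(-1/1425) = 717527*(-1/1425) = -717527/1425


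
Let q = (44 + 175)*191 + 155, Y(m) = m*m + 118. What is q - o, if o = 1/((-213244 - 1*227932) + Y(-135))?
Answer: 17752220673/422833 ≈ 41984.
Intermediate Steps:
Y(m) = 118 + m² (Y(m) = m² + 118 = 118 + m²)
o = -1/422833 (o = 1/((-213244 - 1*227932) + (118 + (-135)²)) = 1/((-213244 - 227932) + (118 + 18225)) = 1/(-441176 + 18343) = 1/(-422833) = -1/422833 ≈ -2.3650e-6)
q = 41984 (q = 219*191 + 155 = 41829 + 155 = 41984)
q - o = 41984 - 1*(-1/422833) = 41984 + 1/422833 = 17752220673/422833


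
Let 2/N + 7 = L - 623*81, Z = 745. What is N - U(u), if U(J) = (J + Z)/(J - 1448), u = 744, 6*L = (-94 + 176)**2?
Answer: 13777453/6514112 ≈ 2.1150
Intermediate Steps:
L = 3362/3 (L = (-94 + 176)**2/6 = (1/6)*82**2 = (1/6)*6724 = 3362/3 ≈ 1120.7)
U(J) = (745 + J)/(-1448 + J) (U(J) = (J + 745)/(J - 1448) = (745 + J)/(-1448 + J))
N = -3/74024 (N = 2/(-7 + (3362/3 - 623*81)) = 2/(-7 + (3362/3 - 1*50463)) = 2/(-7 + (3362/3 - 50463)) = 2/(-7 - 148027/3) = 2/(-148048/3) = 2*(-3/148048) = -3/74024 ≈ -4.0527e-5)
N - U(u) = -3/74024 - (745 + 744)/(-1448 + 744) = -3/74024 - 1489/(-704) = -3/74024 - (-1)*1489/704 = -3/74024 - 1*(-1489/704) = -3/74024 + 1489/704 = 13777453/6514112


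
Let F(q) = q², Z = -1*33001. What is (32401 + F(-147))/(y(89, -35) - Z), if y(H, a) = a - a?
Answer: 54010/33001 ≈ 1.6366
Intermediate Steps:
Z = -33001
y(H, a) = 0
(32401 + F(-147))/(y(89, -35) - Z) = (32401 + (-147)²)/(0 - 1*(-33001)) = (32401 + 21609)/(0 + 33001) = 54010/33001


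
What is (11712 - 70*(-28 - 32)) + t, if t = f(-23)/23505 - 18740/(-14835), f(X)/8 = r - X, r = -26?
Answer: 369926774684/23246445 ≈ 15913.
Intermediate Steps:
f(X) = -208 - 8*X (f(X) = 8*(-26 - X) = -208 - 8*X)
t = 29341844/23246445 (t = (-208 - 8*(-23))/23505 - 18740/(-14835) = (-208 + 184)*(1/23505) - 18740*(-1/14835) = -24*1/23505 + 3748/2967 = -8/7835 + 3748/2967 = 29341844/23246445 ≈ 1.2622)
(11712 - 70*(-28 - 32)) + t = (11712 - 70*(-28 - 32)) + 29341844/23246445 = (11712 - 70*(-60)) + 29341844/23246445 = (11712 - 1*(-4200)) + 29341844/23246445 = (11712 + 4200) + 29341844/23246445 = 15912 + 29341844/23246445 = 369926774684/23246445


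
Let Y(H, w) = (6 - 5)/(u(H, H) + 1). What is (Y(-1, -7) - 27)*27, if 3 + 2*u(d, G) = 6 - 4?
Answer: -675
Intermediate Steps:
u(d, G) = -1/2 (u(d, G) = -3/2 + (6 - 4)/2 = -3/2 + (1/2)*2 = -3/2 + 1 = -1/2)
Y(H, w) = 2 (Y(H, w) = (6 - 5)/(-1/2 + 1) = 1/(1/2) = 1*2 = 2)
(Y(-1, -7) - 27)*27 = (2 - 27)*27 = -25*27 = -675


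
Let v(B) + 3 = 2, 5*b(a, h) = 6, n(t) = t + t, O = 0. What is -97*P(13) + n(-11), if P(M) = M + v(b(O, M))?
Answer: -1186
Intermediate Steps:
n(t) = 2*t
b(a, h) = 6/5 (b(a, h) = (⅕)*6 = 6/5)
v(B) = -1 (v(B) = -3 + 2 = -1)
P(M) = -1 + M (P(M) = M - 1 = -1 + M)
-97*P(13) + n(-11) = -97*(-1 + 13) + 2*(-11) = -97*12 - 22 = -1164 - 22 = -1186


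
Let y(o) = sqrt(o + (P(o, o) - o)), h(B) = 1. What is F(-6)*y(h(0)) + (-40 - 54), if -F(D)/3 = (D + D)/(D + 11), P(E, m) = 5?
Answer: -94 + 36*sqrt(5)/5 ≈ -77.900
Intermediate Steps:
F(D) = -6*D/(11 + D) (F(D) = -3*(D + D)/(D + 11) = -3*2*D/(11 + D) = -6*D/(11 + D))
y(o) = sqrt(5) (y(o) = sqrt(o + (5 - o)) = sqrt(5))
F(-6)*y(h(0)) + (-40 - 54) = (-6*(-6)/(11 - 6))*sqrt(5) + (-40 - 54) = (-6*(-6)/5)*sqrt(5) - 94 = (-6*(-6)*1/5)*sqrt(5) - 94 = 36*sqrt(5)/5 - 94 = -94 + 36*sqrt(5)/5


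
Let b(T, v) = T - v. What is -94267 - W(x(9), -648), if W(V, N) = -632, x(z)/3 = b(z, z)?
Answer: -93635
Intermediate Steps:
x(z) = 0 (x(z) = 3*(z - z) = 3*0 = 0)
-94267 - W(x(9), -648) = -94267 - 1*(-632) = -94267 + 632 = -93635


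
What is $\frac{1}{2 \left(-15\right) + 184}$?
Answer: $\frac{1}{154} \approx 0.0064935$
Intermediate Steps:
$\frac{1}{2 \left(-15\right) + 184} = \frac{1}{-30 + 184} = \frac{1}{154}$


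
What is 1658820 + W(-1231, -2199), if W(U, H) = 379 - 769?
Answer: 1658430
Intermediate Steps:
W(U, H) = -390
1658820 + W(-1231, -2199) = 1658820 - 390 = 1658430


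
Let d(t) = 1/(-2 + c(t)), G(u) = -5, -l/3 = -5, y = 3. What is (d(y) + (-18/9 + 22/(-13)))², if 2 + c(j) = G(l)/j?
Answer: 731025/48841 ≈ 14.967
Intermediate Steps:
l = 15 (l = -3*(-5) = 15)
c(j) = -2 - 5/j
d(t) = 1/(-4 - 5/t) (d(t) = 1/(-2 + (-2 - 5/t)) = 1/(-4 - 5/t))
(d(y) + (-18/9 + 22/(-13)))² = (-1*3/(5 + 4*3) + (-18/9 + 22/(-13)))² = (-1*3/(5 + 12) + (-18*⅑ + 22*(-1/13)))² = (-1*3/17 + (-2 - 22/13))² = (-1*3*1/17 - 48/13)² = (-3/17 - 48/13)² = (-855/221)² = 731025/48841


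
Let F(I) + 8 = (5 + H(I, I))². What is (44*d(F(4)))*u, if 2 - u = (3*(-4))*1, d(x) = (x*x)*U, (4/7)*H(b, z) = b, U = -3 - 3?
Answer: -68361216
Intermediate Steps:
U = -6
H(b, z) = 7*b/4
F(I) = -8 + (5 + 7*I/4)²
d(x) = -6*x² (d(x) = (x*x)*(-6) = x²*(-6) = -6*x²)
u = 14 (u = 2 - 3*(-4) = 2 - (-12) = 2 - 1*(-12) = 2 + 12 = 14)
(44*d(F(4)))*u = (44*(-6*(-8 + (20 + 7*4)²/16)²))*14 = (44*(-6*(-8 + (20 + 28)²/16)²))*14 = (44*(-6*(-8 + (1/16)*48²)²))*14 = (44*(-6*(-8 + (1/16)*2304)²))*14 = (44*(-6*(-8 + 144)²))*14 = (44*(-6*136²))*14 = (44*(-6*18496))*14 = (44*(-110976))*14 = -4882944*14 = -68361216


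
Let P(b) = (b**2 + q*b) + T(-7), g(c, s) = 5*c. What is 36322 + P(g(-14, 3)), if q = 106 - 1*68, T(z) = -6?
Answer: 38556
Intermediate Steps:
q = 38 (q = 106 - 68 = 38)
P(b) = -6 + b**2 + 38*b (P(b) = (b**2 + 38*b) - 6 = -6 + b**2 + 38*b)
36322 + P(g(-14, 3)) = 36322 + (-6 + (5*(-14))**2 + 38*(5*(-14))) = 36322 + (-6 + (-70)**2 + 38*(-70)) = 36322 + (-6 + 4900 - 2660) = 36322 + 2234 = 38556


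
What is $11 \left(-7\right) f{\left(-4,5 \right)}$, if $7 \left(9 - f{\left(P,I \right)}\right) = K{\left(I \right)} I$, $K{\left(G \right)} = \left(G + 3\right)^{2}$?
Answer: $2827$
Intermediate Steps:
$K{\left(G \right)} = \left(3 + G\right)^{2}$
$f{\left(P,I \right)} = 9 - \frac{I \left(3 + I\right)^{2}}{7}$ ($f{\left(P,I \right)} = 9 - \frac{\left(3 + I\right)^{2} I}{7} = 9 - \frac{I \left(3 + I\right)^{2}}{7}$)
$11 \left(-7\right) f{\left(-4,5 \right)} = 11 \left(-7\right) \left(9 - \frac{5 \left(3 + 5\right)^{2}}{7}\right) = - 77 \left(9 - \frac{5 \cdot 8^{2}}{7}\right) = - 77 \left(9 - \frac{5}{7} \cdot 64\right) = - 77 \left(9 - \frac{320}{7}\right) = \left(-77\right) \left(- \frac{257}{7}\right) = 2827$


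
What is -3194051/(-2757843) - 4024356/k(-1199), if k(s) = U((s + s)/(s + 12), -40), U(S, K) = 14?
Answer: -792749807671/2757843 ≈ -2.8745e+5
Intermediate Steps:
k(s) = 14
-3194051/(-2757843) - 4024356/k(-1199) = -3194051/(-2757843) - 4024356/14 = -3194051*(-1/2757843) - 4024356*1/14 = 3194051/2757843 - 287454 = -792749807671/2757843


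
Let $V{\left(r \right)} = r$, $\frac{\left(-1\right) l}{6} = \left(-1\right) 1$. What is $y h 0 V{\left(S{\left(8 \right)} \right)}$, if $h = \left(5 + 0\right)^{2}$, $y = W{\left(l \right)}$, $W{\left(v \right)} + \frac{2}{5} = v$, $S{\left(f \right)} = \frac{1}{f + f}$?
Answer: $0$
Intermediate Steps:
$l = 6$ ($l = - 6 \left(\left(-1\right) 1\right) = \left(-6\right) \left(-1\right) = 6$)
$S{\left(f \right)} = \frac{1}{2 f}$
$W{\left(v \right)} = - \frac{2}{5} + v$
$y = \frac{28}{5}$ ($y = - \frac{2}{5} + 6 = \frac{28}{5} \approx 5.6$)
$h = 25$ ($h = 5^{2} = 25$)
$y h 0 V{\left(S{\left(8 \right)} \right)} = \frac{28}{5} \cdot 25 \cdot 0 \frac{1}{2 \cdot 8} = 140 \cdot 0 \cdot \frac{1}{2} \cdot \frac{1}{8} = 0 \cdot \frac{1}{16} = 0$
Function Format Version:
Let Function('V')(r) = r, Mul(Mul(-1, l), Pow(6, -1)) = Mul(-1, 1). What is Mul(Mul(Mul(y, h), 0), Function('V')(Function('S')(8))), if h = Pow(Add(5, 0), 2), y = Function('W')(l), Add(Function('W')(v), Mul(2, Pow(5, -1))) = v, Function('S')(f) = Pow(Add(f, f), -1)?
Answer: 0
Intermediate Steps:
l = 6 (l = Mul(-6, Mul(-1, 1)) = Mul(-6, -1) = 6)
Function('S')(f) = Mul(Rational(1, 2), Pow(f, -1)) (Function('S')(f) = Pow(Mul(2, f), -1) = Mul(Rational(1, 2), Pow(f, -1)))
Function('W')(v) = Add(Rational(-2, 5), v)
y = Rational(28, 5) (y = Add(Rational(-2, 5), 6) = Rational(28, 5) ≈ 5.6000)
h = 25 (h = Pow(5, 2) = 25)
Mul(Mul(Mul(y, h), 0), Function('V')(Function('S')(8))) = Mul(Mul(Mul(Rational(28, 5), 25), 0), Mul(Rational(1, 2), Pow(8, -1))) = Mul(Mul(140, 0), Mul(Rational(1, 2), Rational(1, 8))) = Mul(0, Rational(1, 16)) = 0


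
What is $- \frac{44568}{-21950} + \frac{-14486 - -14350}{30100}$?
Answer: $\frac{6692558}{3303475} \approx 2.0259$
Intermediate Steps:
$- \frac{44568}{-21950} + \frac{-14486 - -14350}{30100} = \left(-44568\right) \left(- \frac{1}{21950}\right) + \left(-14486 + 14350\right) \frac{1}{30100} = \frac{22284}{10975} - \frac{34}{7525} = \frac{6692558}{3303475}$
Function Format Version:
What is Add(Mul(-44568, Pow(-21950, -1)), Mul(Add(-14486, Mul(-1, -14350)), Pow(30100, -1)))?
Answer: Rational(6692558, 3303475) ≈ 2.0259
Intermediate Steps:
Add(Mul(-44568, Pow(-21950, -1)), Mul(Add(-14486, Mul(-1, -14350)), Pow(30100, -1))) = Add(Mul(-44568, Rational(-1, 21950)), Mul(Add(-14486, 14350), Rational(1, 30100))) = Add(Rational(22284, 10975), Mul(-136, Rational(1, 30100))) = Add(Rational(22284, 10975), Rational(-34, 7525)) = Rational(6692558, 3303475)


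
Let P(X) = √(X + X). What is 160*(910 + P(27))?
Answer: 145600 + 480*√6 ≈ 1.4678e+5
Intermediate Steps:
P(X) = √2*√X (P(X) = √(2*X) = √2*√X)
160*(910 + P(27)) = 160*(910 + √2*√27) = 160*(910 + √2*(3*√3)) = 160*(910 + 3*√6) = 145600 + 480*√6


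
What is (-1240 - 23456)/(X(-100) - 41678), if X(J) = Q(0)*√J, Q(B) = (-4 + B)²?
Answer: 257319972/434270321 + 987840*I/434270321 ≈ 0.59253 + 0.0022747*I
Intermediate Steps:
X(J) = 16*√J (X(J) = (-4 + 0)²*√J = (-4)²*√J = 16*√J)
(-1240 - 23456)/(X(-100) - 41678) = (-1240 - 23456)/(16*√(-100) - 41678) = -24696/(16*(10*I) - 41678) = -24696/(160*I - 41678) = -24696*(-41678 - 160*I)/1737081284 = -6174*(-41678 - 160*I)/434270321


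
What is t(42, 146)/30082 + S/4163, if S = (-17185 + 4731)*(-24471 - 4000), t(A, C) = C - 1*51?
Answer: 10666410797873/125231366 ≈ 85174.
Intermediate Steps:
t(A, C) = -51 + C (t(A, C) = C - 51 = -51 + C)
S = 354577834 (S = -12454*(-28471) = 354577834)
t(42, 146)/30082 + S/4163 = (-51 + 146)/30082 + 354577834/4163 = 95*(1/30082) + 354577834*(1/4163) = 95/30082 + 354577834/4163 = 10666410797873/125231366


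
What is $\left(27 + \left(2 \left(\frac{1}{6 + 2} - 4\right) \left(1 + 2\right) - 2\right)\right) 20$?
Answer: $35$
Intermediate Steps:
$\left(27 + \left(2 \left(\frac{1}{6 + 2} - 4\right) \left(1 + 2\right) - 2\right)\right) 20 = \left(27 + \left(2 \left(\frac{1}{8} - 4\right) 3 - 2\right)\right) 20 = \left(27 + \left(2 \left(\left(- \frac{31}{8}\right) 3\right) - 2\right)\right) 20 = \left(27 + \left(2 \left(- \frac{93}{8}\right) - 2\right)\right) 20 = \left(27 - \frac{101}{4}\right) 20 = \frac{7}{4} \cdot 20 = 35$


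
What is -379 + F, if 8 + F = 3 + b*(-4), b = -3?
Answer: -372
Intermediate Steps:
F = 7 (F = -8 + (3 - 3*(-4)) = -8 + (3 + 12) = -8 + 15 = 7)
-379 + F = -379 + 7 = -372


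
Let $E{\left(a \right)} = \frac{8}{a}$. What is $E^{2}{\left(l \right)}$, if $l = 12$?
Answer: $\frac{4}{9} \approx 0.44444$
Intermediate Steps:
$E^{2}{\left(l \right)} = \left(\frac{8}{12}\right)^{2} = \left(8 \cdot \frac{1}{12}\right)^{2} = \left(\frac{2}{3}\right)^{2} = \frac{4}{9}$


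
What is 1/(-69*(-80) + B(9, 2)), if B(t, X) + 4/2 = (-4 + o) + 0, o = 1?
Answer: 1/5515 ≈ 0.00018132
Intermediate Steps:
B(t, X) = -5 (B(t, X) = -2 + ((-4 + 1) + 0) = -2 + (-3 + 0) = -2 - 3 = -5)
1/(-69*(-80) + B(9, 2)) = 1/(-69*(-80) - 5) = 1/(5520 - 5) = 1/5515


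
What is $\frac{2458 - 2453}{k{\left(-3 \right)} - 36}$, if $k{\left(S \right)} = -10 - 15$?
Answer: $- \frac{5}{61} \approx -0.081967$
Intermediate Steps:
$k{\left(S \right)} = -25$
$\frac{2458 - 2453}{k{\left(-3 \right)} - 36} = \frac{2458 - 2453}{-25 - 36} = \frac{5}{-61} = 5 \left(- \frac{1}{61}\right) = - \frac{5}{61}$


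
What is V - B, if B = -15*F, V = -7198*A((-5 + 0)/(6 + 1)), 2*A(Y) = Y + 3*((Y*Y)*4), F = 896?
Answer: -295175/49 ≈ -6024.0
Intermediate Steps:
A(Y) = Y/2 + 6*Y**2 (A(Y) = (Y + 3*((Y*Y)*4))/2 = (Y + 3*(Y**2*4))/2 = (Y + 3*(4*Y**2))/2 = (Y + 12*Y**2)/2 = Y/2 + 6*Y**2)
V = -953735/49 (V = -3599*(-5 + 0)/(6 + 1)*(1 + 12*((-5 + 0)/(6 + 1))) = -3599*(-5/7)*(1 + 12*(-5/7)) = -3599*(-5*1/7)*(1 + 12*(-5*1/7)) = -3599*(-5)*(1 + 12*(-5/7))/7 = -3599*(-5)*(1 - 60/7)/7 = -3599*(-5)*(-53)/(7*7) = -7198*265/98 = -953735/49 ≈ -19464.)
B = -13440 (B = -15*896 = -13440)
V - B = -953735/49 - 1*(-13440) = -953735/49 + 13440 = -295175/49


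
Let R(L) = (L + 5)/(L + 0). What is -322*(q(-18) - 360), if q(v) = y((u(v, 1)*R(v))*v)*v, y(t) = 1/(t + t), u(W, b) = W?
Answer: 1507121/13 ≈ 1.1593e+5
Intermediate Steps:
R(L) = (5 + L)/L
y(t) = 1/(2*t)
q(v) = 1/(2*(5 + v)) (q(v) = (1/(2*(((v*((5 + v)/v))*v))))*v = (1/(2*(((5 + v)*v))))*v = (1/(2*((v*(5 + v)))))*v = ((1/(v*(5 + v)))/2)*v = (1/(2*v*(5 + v)))*v = 1/(2*(5 + v)))
-322*(q(-18) - 360) = -322*(1/(2*(5 - 18)) - 360) = -322*((1/2)/(-13) - 360) = -322*((1/2)*(-1/13) - 360) = -322*(-1/26 - 360) = -322*(-9361/26) = 1507121/13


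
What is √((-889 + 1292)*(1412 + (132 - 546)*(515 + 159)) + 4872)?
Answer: 20*I*√279694 ≈ 10577.0*I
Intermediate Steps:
√((-889 + 1292)*(1412 + (132 - 546)*(515 + 159)) + 4872) = √(403*(1412 - 414*674) + 4872) = √(403*(1412 - 279036) + 4872) = √(403*(-277624) + 4872) = √(-111882472 + 4872) = √(-111877600) = 20*I*√279694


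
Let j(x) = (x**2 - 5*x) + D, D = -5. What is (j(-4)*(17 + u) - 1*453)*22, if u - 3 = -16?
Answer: -7238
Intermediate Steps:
u = -13 (u = 3 - 16 = -13)
j(x) = -5 + x**2 - 5*x (j(x) = (x**2 - 5*x) - 5 = -5 + x**2 - 5*x)
(j(-4)*(17 + u) - 1*453)*22 = ((-5 + (-4)**2 - 5*(-4))*(17 - 13) - 1*453)*22 = ((-5 + 16 + 20)*4 - 453)*22 = (31*4 - 453)*22 = (124 - 453)*22 = -329*22 = -7238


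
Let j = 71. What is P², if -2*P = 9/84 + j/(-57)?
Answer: 3301489/10188864 ≈ 0.32403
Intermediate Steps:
P = 1817/3192 (P = -(9/84 + 71/(-57))/2 = -(9*(1/84) + 71*(-1/57))/2 = -(3/28 - 71/57)/2 = -½*(-1817/1596) = 1817/3192 ≈ 0.56924)
P² = (1817/3192)² = 3301489/10188864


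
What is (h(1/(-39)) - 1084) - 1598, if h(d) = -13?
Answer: -2695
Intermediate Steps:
(h(1/(-39)) - 1084) - 1598 = (-13 - 1084) - 1598 = -1097 - 1598 = -2695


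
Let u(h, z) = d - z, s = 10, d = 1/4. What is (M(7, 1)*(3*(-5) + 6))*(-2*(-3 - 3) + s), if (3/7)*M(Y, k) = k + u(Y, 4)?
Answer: 2541/2 ≈ 1270.5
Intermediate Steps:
d = 1/4 ≈ 0.25000
u(h, z) = 1/4 - z
M(Y, k) = -35/4 + 7*k/3 (M(Y, k) = 7*(k + (1/4 - 1*4))/3 = 7*(k + (1/4 - 4))/3 = 7*(k - 15/4)/3 = 7*(-15/4 + k)/3 = -35/4 + 7*k/3)
(M(7, 1)*(3*(-5) + 6))*(-2*(-3 - 3) + s) = ((-35/4 + (7/3)*1)*(3*(-5) + 6))*(-2*(-3 - 3) + 10) = ((-35/4 + 7/3)*(-15 + 6))*(-2*(-6) + 10) = (-77/12*(-9))*(12 + 10) = (231/4)*22 = 2541/2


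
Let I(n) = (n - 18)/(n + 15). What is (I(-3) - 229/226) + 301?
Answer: 134803/452 ≈ 298.24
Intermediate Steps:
I(n) = (-18 + n)/(15 + n)
(I(-3) - 229/226) + 301 = ((-18 - 3)/(15 - 3) - 229/226) + 301 = (-21/12 - 229*1/226) + 301 = ((1/12)*(-21) - 229/226) + 301 = (-7/4 - 229/226) + 301 = -1249/452 + 301 = 134803/452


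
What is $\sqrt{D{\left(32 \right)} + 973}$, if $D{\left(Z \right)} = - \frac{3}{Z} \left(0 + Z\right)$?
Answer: $\sqrt{970} \approx 31.145$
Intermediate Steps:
$D{\left(Z \right)} = -3$ ($D{\left(Z \right)} = - \frac{3}{Z} Z = -3$)
$\sqrt{D{\left(32 \right)} + 973} = \sqrt{-3 + 973} = \sqrt{970}$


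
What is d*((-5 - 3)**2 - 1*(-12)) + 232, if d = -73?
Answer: -5316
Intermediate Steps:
d*((-5 - 3)**2 - 1*(-12)) + 232 = -73*((-5 - 3)**2 - 1*(-12)) + 232 = -73*((-8)**2 + 12) + 232 = -73*(64 + 12) + 232 = -73*76 + 232 = -5548 + 232 = -5316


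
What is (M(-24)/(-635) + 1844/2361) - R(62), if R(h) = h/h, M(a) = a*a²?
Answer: 32310169/1499235 ≈ 21.551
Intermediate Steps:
M(a) = a³
R(h) = 1
(M(-24)/(-635) + 1844/2361) - R(62) = ((-24)³/(-635) + 1844/2361) - 1*1 = (-13824*(-1/635) + 1844*(1/2361)) - 1 = (13824/635 + 1844/2361) - 1 = 33809404/1499235 - 1 = 32310169/1499235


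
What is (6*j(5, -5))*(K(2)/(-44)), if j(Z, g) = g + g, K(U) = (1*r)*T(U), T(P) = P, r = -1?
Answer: -30/11 ≈ -2.7273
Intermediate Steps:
K(U) = -U (K(U) = (1*(-1))*U = -U)
j(Z, g) = 2*g
(6*j(5, -5))*(K(2)/(-44)) = (6*(2*(-5)))*(-1*2/(-44)) = (6*(-10))*(-2*(-1/44)) = -60*1/22 = -30/11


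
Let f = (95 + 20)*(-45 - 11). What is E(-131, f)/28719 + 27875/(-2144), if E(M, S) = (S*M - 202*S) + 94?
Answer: 3797510291/61573536 ≈ 61.674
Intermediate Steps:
f = -6440 (f = 115*(-56) = -6440)
E(M, S) = 94 - 202*S + M*S (E(M, S) = (M*S - 202*S) + 94 = (-202*S + M*S) + 94 = 94 - 202*S + M*S)
E(-131, f)/28719 + 27875/(-2144) = (94 - 202*(-6440) - 131*(-6440))/28719 + 27875/(-2144) = (94 + 1300880 + 843640)*(1/28719) + 27875*(-1/2144) = 2144614*(1/28719) - 27875/2144 = 2144614/28719 - 27875/2144 = 3797510291/61573536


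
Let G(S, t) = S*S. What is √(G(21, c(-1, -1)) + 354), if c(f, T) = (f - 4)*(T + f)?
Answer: √795 ≈ 28.196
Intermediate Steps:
c(f, T) = (-4 + f)*(T + f)
G(S, t) = S²
√(G(21, c(-1, -1)) + 354) = √(21² + 354) = √(441 + 354) = √795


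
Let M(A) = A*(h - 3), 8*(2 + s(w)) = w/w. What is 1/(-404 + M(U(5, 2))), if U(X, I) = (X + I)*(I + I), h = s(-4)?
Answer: -2/1081 ≈ -0.0018501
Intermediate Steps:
s(w) = -15/8 (s(w) = -2 + (w/w)/8 = -2 + (1/8)*1 = -2 + 1/8 = -15/8)
h = -15/8 ≈ -1.8750
U(X, I) = 2*I*(I + X) (U(X, I) = (I + X)*(2*I) = 2*I*(I + X))
M(A) = -39*A/8 (M(A) = A*(-15/8 - 3) = A*(-39/8) = -39*A/8)
1/(-404 + M(U(5, 2))) = 1/(-404 - 39*2*(2 + 5)/4) = 1/(-404 - 39*2*7/4) = 1/(-404 - 39/8*28) = 1/(-404 - 273/2) = 1/(-1081/2) = -2/1081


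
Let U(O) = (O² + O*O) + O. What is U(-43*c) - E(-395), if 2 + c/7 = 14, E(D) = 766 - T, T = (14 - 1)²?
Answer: 26088879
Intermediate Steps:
T = 169 (T = 13² = 169)
E(D) = 597 (E(D) = 766 - 1*169 = 766 - 169 = 597)
c = 84 (c = -14 + 7*14 = -14 + 98 = 84)
U(O) = O + 2*O² (U(O) = (O² + O²) + O = 2*O² + O = O + 2*O²)
U(-43*c) - E(-395) = (-43*84)*(1 + 2*(-43*84)) - 1*597 = -3612*(1 + 2*(-3612)) - 597 = -3612*(1 - 7224) - 597 = -3612*(-7223) - 597 = 26089476 - 597 = 26088879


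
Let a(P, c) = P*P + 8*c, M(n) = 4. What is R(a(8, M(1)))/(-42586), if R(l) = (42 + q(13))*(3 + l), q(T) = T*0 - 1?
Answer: -4059/42586 ≈ -0.095313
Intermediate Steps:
q(T) = -1 (q(T) = 0 - 1 = -1)
a(P, c) = P² + 8*c
R(l) = 123 + 41*l (R(l) = (42 - 1)*(3 + l) = 41*(3 + l) = 123 + 41*l)
R(a(8, M(1)))/(-42586) = (123 + 41*(8² + 8*4))/(-42586) = (123 + 41*(64 + 32))*(-1/42586) = (123 + 41*96)*(-1/42586) = (123 + 3936)*(-1/42586) = 4059*(-1/42586) = -4059/42586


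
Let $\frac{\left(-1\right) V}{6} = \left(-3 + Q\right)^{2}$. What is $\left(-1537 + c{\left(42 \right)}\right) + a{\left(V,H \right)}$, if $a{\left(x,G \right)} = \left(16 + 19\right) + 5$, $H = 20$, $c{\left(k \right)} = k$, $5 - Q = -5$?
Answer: $-1455$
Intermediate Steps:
$Q = 10$ ($Q = 5 - -5 = 5 + 5 = 10$)
$V = -294$ ($V = - 6 \left(-3 + 10\right)^{2} = - 6 \cdot 7^{2} = \left(-6\right) 49 = -294$)
$a{\left(x,G \right)} = 40$ ($a{\left(x,G \right)} = 35 + 5 = 40$)
$\left(-1537 + c{\left(42 \right)}\right) + a{\left(V,H \right)} = \left(-1537 + 42\right) + 40 = -1495 + 40 = -1455$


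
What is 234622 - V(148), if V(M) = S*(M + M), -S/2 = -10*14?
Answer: 151742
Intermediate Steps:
S = 280 (S = -(-20)*14 = -2*(-140) = 280)
V(M) = 560*M (V(M) = 280*(M + M) = 280*(2*M) = 560*M)
234622 - V(148) = 234622 - 560*148 = 234622 - 1*82880 = 234622 - 82880 = 151742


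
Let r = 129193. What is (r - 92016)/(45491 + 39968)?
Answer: 37177/85459 ≈ 0.43503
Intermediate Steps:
(r - 92016)/(45491 + 39968) = (129193 - 92016)/(45491 + 39968) = 37177/85459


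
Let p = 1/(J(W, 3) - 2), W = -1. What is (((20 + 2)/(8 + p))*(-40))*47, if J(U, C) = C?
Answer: -41360/9 ≈ -4595.6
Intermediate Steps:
p = 1 (p = 1/(3 - 2) = 1/1 = 1)
(((20 + 2)/(8 + p))*(-40))*47 = (((20 + 2)/(8 + 1))*(-40))*47 = ((22/9)*(-40))*47 = -880/9*47 = -41360/9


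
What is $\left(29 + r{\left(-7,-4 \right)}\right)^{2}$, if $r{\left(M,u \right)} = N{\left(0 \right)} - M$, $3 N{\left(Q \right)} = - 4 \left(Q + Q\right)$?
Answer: $1296$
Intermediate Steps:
$N{\left(Q \right)} = - \frac{8 Q}{3}$ ($N{\left(Q \right)} = \frac{\left(-4\right) \left(Q + Q\right)}{3} = \frac{\left(-4\right) 2 Q}{3} = \frac{\left(-8\right) Q}{3} = - \frac{8 Q}{3}$)
$r{\left(M,u \right)} = - M$ ($r{\left(M,u \right)} = \left(- \frac{8}{3}\right) 0 - M = 0 - M = - M$)
$\left(29 + r{\left(-7,-4 \right)}\right)^{2} = \left(29 - -7\right)^{2} = \left(29 + 7\right)^{2} = 36^{2} = 1296$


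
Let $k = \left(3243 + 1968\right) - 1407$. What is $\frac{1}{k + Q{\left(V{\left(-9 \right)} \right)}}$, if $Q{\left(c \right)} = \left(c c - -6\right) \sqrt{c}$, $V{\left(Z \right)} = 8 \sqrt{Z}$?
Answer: $\frac{31855013}{156363139452} + \frac{2860925 i}{26060523242} + \frac{9546455 \sqrt{6} \sqrt{i}}{156363139452} + \frac{857375 i \sqrt{6} \sqrt{i}}{26060523242} \approx 0.00025249 + 0.00027251 i$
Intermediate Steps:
$Q{\left(c \right)} = \sqrt{c} \left(6 + c^{2}\right)$ ($Q{\left(c \right)} = \left(c^{2} + 6\right) \sqrt{c} = \left(6 + c^{2}\right) \sqrt{c} = \sqrt{c} \left(6 + c^{2}\right)$)
$k = 3804$ ($k = 5211 - 1407 = 3804$)
$\frac{1}{k + Q{\left(V{\left(-9 \right)} \right)}} = \frac{1}{3804 + \sqrt{8 \sqrt{-9}} \left(6 + \left(8 \sqrt{-9}\right)^{2}\right)} = \frac{1}{3804 + \sqrt{8 \cdot 3 i} \left(6 + \left(8 \cdot 3 i\right)^{2}\right)} = \frac{1}{3804 + \sqrt{24 i} \left(6 + \left(24 i\right)^{2}\right)} = \frac{1}{3804 + 2 \sqrt{6} \sqrt{i} \left(6 - 576\right)} = \frac{1}{3804 + 2 \sqrt{6} \sqrt{i} \left(-570\right)} = \frac{1}{3804 - 1140 \sqrt{6} \sqrt{i}}$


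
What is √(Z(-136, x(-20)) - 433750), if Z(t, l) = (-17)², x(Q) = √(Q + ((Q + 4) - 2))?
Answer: I*√433461 ≈ 658.38*I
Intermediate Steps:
x(Q) = √(2 + 2*Q) (x(Q) = √(Q + ((4 + Q) - 2)) = √(Q + (2 + Q)) = √(2 + 2*Q))
Z(t, l) = 289
√(Z(-136, x(-20)) - 433750) = √(289 - 433750) = √(-433461) = I*√433461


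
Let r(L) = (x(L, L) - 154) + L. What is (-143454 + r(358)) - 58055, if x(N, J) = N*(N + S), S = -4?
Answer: -74573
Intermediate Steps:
x(N, J) = N*(-4 + N) (x(N, J) = N*(N - 4) = N*(-4 + N))
r(L) = -154 + L + L*(-4 + L) (r(L) = (L*(-4 + L) - 154) + L = (-154 + L*(-4 + L)) + L = -154 + L + L*(-4 + L))
(-143454 + r(358)) - 58055 = (-143454 + (-154 + 358 + 358*(-4 + 358))) - 58055 = (-143454 + (-154 + 358 + 358*354)) - 58055 = (-143454 + (-154 + 358 + 126732)) - 58055 = (-143454 + 126936) - 58055 = -16518 - 58055 = -74573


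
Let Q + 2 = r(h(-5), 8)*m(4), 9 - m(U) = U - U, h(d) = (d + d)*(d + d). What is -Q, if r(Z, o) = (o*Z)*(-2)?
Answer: 14402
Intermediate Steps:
h(d) = 4*d² (h(d) = (2*d)*(2*d) = 4*d²)
r(Z, o) = -2*Z*o (r(Z, o) = (Z*o)*(-2) = -2*Z*o)
m(U) = 9 (m(U) = 9 - (U - U) = 9 - 1*0 = 9 + 0 = 9)
Q = -14402 (Q = -2 - 2*4*(-5)²*8*9 = -2 - 2*4*25*8*9 = -2 - 2*100*8*9 = -2 - 1600*9 = -2 - 14400 = -14402)
-Q = -1*(-14402) = 14402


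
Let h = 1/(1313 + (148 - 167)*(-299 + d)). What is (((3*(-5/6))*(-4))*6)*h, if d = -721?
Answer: 60/20693 ≈ 0.0028995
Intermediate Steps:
h = 1/20693 (h = 1/(1313 + (148 - 167)*(-299 - 721)) = 1/(1313 - 19*(-1020)) = 1/(1313 + 19380) = 1/20693 ≈ 4.8326e-5)
(((3*(-5/6))*(-4))*6)*h = (((3*(-5/6))*(-4))*6)*(1/20693) = (((3*(-5*⅙))*(-4))*6)*(1/20693) = (((3*(-⅚))*(-4))*6)*(1/20693) = (-5/2*(-4)*6)*(1/20693) = (10*6)*(1/20693) = 60*(1/20693) = 60/20693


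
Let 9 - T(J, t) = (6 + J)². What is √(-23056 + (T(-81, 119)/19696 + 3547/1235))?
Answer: 2*I*√13320645226203770/1520285 ≈ 151.83*I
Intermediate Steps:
T(J, t) = 9 - (6 + J)²
√(-23056 + (T(-81, 119)/19696 + 3547/1235)) = √(-23056 + ((9 - (6 - 81)²)/19696 + 3547/1235)) = √(-23056 + ((9 - 1*(-75)²)*(1/19696) + 3547*(1/1235))) = √(-23056 + ((9 - 1*5625)*(1/19696) + 3547/1235)) = √(-23056 + ((9 - 5625)*(1/19696) + 3547/1235)) = √(-23056 + (-5616*1/19696 + 3547/1235)) = √(-23056 + (-351/1231 + 3547/1235)) = √(-23056 + 3932872/1520285) = √(-35047758088/1520285) = 2*I*√13320645226203770/1520285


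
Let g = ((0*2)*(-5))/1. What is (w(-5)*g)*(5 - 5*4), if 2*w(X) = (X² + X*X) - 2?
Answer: 0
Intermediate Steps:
w(X) = -1 + X² (w(X) = ((X² + X*X) - 2)/2 = ((X² + X²) - 2)/2 = (2*X² - 2)/2 = (-2 + 2*X²)/2 = -1 + X²)
g = 0 (g = (0*(-5))*1 = 0*1 = 0)
(w(-5)*g)*(5 - 5*4) = ((-1 + (-5)²)*0)*(5 - 5*4) = ((-1 + 25)*0)*(5 - 20) = (24*0)*(-15) = 0*(-15) = 0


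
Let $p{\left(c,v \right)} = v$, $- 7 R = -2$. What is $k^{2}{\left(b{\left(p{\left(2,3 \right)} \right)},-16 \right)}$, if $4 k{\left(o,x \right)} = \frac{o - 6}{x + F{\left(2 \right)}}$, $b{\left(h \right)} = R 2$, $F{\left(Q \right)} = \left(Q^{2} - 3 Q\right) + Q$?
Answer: $\frac{361}{50176} \approx 0.0071947$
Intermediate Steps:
$R = \frac{2}{7}$ ($R = \left(- \frac{1}{7}\right) \left(-2\right) = \frac{2}{7} \approx 0.28571$)
$F{\left(Q \right)} = Q^{2} - 2 Q$
$b{\left(h \right)} = \frac{4}{7}$ ($b{\left(h \right)} = \frac{2}{7} \cdot 2 = \frac{4}{7}$)
$k{\left(o,x \right)} = \frac{-6 + o}{4 x}$ ($k{\left(o,x \right)} = \frac{\left(o - 6\right) \frac{1}{x + 2 \left(-2 + 2\right)}}{4} = \frac{\left(-6 + o\right) \frac{1}{x + 2 \cdot 0}}{4} = \frac{\left(-6 + o\right) \frac{1}{x + 0}}{4} = \frac{\left(-6 + o\right) \frac{1}{x}}{4} = \frac{\frac{1}{x} \left(-6 + o\right)}{4} = \frac{-6 + o}{4 x}$)
$k^{2}{\left(b{\left(p{\left(2,3 \right)} \right)},-16 \right)} = \left(\frac{-6 + \frac{4}{7}}{4 \left(-16\right)}\right)^{2} = \left(\frac{1}{4} \left(- \frac{1}{16}\right) \left(- \frac{38}{7}\right)\right)^{2} = \left(\frac{19}{224}\right)^{2} = \frac{361}{50176}$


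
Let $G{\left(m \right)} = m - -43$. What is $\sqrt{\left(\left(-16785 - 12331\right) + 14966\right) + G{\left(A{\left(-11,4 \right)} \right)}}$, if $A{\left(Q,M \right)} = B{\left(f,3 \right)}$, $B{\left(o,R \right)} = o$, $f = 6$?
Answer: $i \sqrt{14101} \approx 118.75 i$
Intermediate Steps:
$A{\left(Q,M \right)} = 6$
$G{\left(m \right)} = 43 + m$ ($G{\left(m \right)} = m + 43 = 43 + m$)
$\sqrt{\left(\left(-16785 - 12331\right) + 14966\right) + G{\left(A{\left(-11,4 \right)} \right)}} = \sqrt{\left(\left(-16785 - 12331\right) + 14966\right) + \left(43 + 6\right)} = \sqrt{\left(-29116 + 14966\right) + 49} = \sqrt{-14150 + 49} = \sqrt{-14101} = i \sqrt{14101}$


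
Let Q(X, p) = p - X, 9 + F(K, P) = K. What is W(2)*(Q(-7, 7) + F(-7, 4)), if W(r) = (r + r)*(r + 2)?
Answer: -32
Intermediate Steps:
F(K, P) = -9 + K
W(r) = 2*r*(2 + r) (W(r) = (2*r)*(2 + r) = 2*r*(2 + r))
W(2)*(Q(-7, 7) + F(-7, 4)) = (2*2*(2 + 2))*((7 - 1*(-7)) + (-9 - 7)) = (2*2*4)*((7 + 7) - 16) = 16*(14 - 16) = 16*(-2) = -32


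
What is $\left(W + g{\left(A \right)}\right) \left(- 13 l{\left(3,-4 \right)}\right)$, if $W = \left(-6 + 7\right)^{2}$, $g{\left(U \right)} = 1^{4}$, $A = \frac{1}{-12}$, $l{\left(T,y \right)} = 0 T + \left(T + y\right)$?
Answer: $26$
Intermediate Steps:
$l{\left(T,y \right)} = T + y$ ($l{\left(T,y \right)} = 0 + \left(T + y\right) = T + y$)
$A = - \frac{1}{12} \approx -0.083333$
$g{\left(U \right)} = 1$
$W = 1$ ($W = 1^{2} = 1$)
$\left(W + g{\left(A \right)}\right) \left(- 13 l{\left(3,-4 \right)}\right) = \left(1 + 1\right) \left(- 13 \left(3 - 4\right)\right) = 2 \left(\left(-13\right) \left(-1\right)\right) = 2 \cdot 13 = 26$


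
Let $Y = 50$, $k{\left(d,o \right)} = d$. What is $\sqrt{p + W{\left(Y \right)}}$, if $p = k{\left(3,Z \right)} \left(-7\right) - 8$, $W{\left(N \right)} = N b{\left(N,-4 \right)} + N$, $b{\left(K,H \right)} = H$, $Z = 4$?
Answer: $i \sqrt{179} \approx 13.379 i$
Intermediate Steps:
$W{\left(N \right)} = - 3 N$ ($W{\left(N \right)} = N \left(-4\right) + N = - 4 N + N = - 3 N$)
$p = -29$ ($p = 3 \left(-7\right) - 8 = -21 - 8 = -29$)
$\sqrt{p + W{\left(Y \right)}} = \sqrt{-29 - 150} = \sqrt{-179} = i \sqrt{179}$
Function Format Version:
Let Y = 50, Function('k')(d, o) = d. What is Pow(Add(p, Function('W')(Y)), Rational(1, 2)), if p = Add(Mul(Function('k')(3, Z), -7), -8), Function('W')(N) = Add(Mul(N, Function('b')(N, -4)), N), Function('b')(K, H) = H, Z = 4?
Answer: Mul(I, Pow(179, Rational(1, 2))) ≈ Mul(13.379, I)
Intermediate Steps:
Function('W')(N) = Mul(-3, N) (Function('W')(N) = Add(Mul(N, -4), N) = Add(Mul(-4, N), N) = Mul(-3, N))
p = -29 (p = Add(Mul(3, -7), -8) = Add(-21, -8) = -29)
Pow(Add(p, Function('W')(Y)), Rational(1, 2)) = Pow(Add(-29, Mul(-3, 50)), Rational(1, 2)) = Pow(Add(-29, -150), Rational(1, 2)) = Pow(-179, Rational(1, 2)) = Mul(I, Pow(179, Rational(1, 2)))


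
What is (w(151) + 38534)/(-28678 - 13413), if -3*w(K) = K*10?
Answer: -114092/126273 ≈ -0.90353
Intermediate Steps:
w(K) = -10*K/3 (w(K) = -K*10/3 = -10*K/3)
(w(151) + 38534)/(-28678 - 13413) = (-10/3*151 + 38534)/(-28678 - 13413) = (-1510/3 + 38534)/(-42091) = (114092/3)*(-1/42091) = -114092/126273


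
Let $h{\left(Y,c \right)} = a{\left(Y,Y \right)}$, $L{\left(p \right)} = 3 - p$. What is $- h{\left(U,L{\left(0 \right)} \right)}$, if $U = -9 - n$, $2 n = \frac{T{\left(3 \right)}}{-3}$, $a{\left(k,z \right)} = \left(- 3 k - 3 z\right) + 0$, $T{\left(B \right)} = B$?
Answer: $-51$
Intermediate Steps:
$a{\left(k,z \right)} = - 3 k - 3 z$
$n = - \frac{1}{2}$ ($n = \frac{3 \frac{1}{-3}}{2} = \frac{3 \left(- \frac{1}{3}\right)}{2} = \frac{1}{2} \left(-1\right) = - \frac{1}{2} \approx -0.5$)
$U = - \frac{17}{2}$ ($U = -9 - - \frac{1}{2} = -9 + \frac{1}{2} = - \frac{17}{2} \approx -8.5$)
$h{\left(Y,c \right)} = - 6 Y$ ($h{\left(Y,c \right)} = - 3 Y - 3 Y = - 6 Y$)
$- h{\left(U,L{\left(0 \right)} \right)} = - \frac{\left(-6\right) \left(-17\right)}{2} = \left(-1\right) 51 = -51$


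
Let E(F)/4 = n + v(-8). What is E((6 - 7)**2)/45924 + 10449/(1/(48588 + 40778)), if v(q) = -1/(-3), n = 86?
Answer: 32162368259221/34443 ≈ 9.3379e+8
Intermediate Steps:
v(q) = 1/3 (v(q) = -1*(-1/3) = 1/3)
E(F) = 1036/3 (E(F) = 4*(86 + 1/3) = 4*(259/3) = 1036/3)
E((6 - 7)**2)/45924 + 10449/(1/(48588 + 40778)) = (1036/3)/45924 + 10449/(1/(48588 + 40778)) = (1036/3)*(1/45924) + 10449/(1/89366) = 259/34443 + 10449/(1/89366) = 259/34443 + 10449*89366 = 259/34443 + 933785334 = 32162368259221/34443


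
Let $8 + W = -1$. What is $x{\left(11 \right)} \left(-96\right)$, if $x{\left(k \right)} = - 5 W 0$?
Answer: $0$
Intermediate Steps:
$W = -9$ ($W = -8 - 1 = -9$)
$x{\left(k \right)} = 0$ ($x{\left(k \right)} = \left(-5\right) \left(-9\right) 0 = 45 \cdot 0 = 0$)
$x{\left(11 \right)} \left(-96\right) = 0 \left(-96\right) = 0$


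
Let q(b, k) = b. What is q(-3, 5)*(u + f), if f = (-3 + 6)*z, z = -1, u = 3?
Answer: 0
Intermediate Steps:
f = -3 (f = (-3 + 6)*(-1) = 3*(-1) = -3)
q(-3, 5)*(u + f) = -3*(3 - 3) = -3*0 = 0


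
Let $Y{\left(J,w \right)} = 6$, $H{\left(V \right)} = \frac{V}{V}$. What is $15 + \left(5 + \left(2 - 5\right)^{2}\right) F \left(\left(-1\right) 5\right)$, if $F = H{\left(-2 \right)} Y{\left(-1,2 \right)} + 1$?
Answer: $-475$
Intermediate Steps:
$H{\left(V \right)} = 1$
$F = 7$ ($F = 1 \cdot 6 + 1 = 6 + 1 = 7$)
$15 + \left(5 + \left(2 - 5\right)^{2}\right) F \left(\left(-1\right) 5\right) = 15 + \left(5 + \left(2 - 5\right)^{2}\right) 7 \left(\left(-1\right) 5\right) = 15 + \left(5 + \left(-3\right)^{2}\right) 7 \left(-5\right) = 15 + \left(5 + 9\right) 7 \left(-5\right) = 15 + 14 \cdot 7 \left(-5\right) = 15 + 98 \left(-5\right) = 15 - 490 = -475$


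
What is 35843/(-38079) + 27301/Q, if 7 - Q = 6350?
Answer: -1266946928/241535097 ≈ -5.2454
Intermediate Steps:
Q = -6343 (Q = 7 - 1*6350 = 7 - 6350 = -6343)
35843/(-38079) + 27301/Q = 35843/(-38079) + 27301/(-6343) = 35843*(-1/38079) + 27301*(-1/6343) = -35843/38079 - 27301/6343 = -1266946928/241535097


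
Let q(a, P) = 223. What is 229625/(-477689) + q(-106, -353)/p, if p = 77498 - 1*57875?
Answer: -4399406728/9373691247 ≈ -0.46934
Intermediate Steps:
p = 19623 (p = 77498 - 57875 = 19623)
229625/(-477689) + q(-106, -353)/p = 229625/(-477689) + 223/19623 = 229625*(-1/477689) + 223*(1/19623) = -229625/477689 + 223/19623 = -4399406728/9373691247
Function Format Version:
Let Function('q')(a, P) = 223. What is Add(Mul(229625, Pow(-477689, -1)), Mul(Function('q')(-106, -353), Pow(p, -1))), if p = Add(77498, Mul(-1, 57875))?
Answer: Rational(-4399406728, 9373691247) ≈ -0.46934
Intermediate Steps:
p = 19623 (p = Add(77498, -57875) = 19623)
Add(Mul(229625, Pow(-477689, -1)), Mul(Function('q')(-106, -353), Pow(p, -1))) = Add(Mul(229625, Pow(-477689, -1)), Mul(223, Pow(19623, -1))) = Add(Mul(229625, Rational(-1, 477689)), Mul(223, Rational(1, 19623))) = Add(Rational(-229625, 477689), Rational(223, 19623)) = Rational(-4399406728, 9373691247)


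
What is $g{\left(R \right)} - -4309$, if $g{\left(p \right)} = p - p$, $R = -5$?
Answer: $4309$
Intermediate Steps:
$g{\left(p \right)} = 0$
$g{\left(R \right)} - -4309 = 0 - -4309 = 0 + 4309 = 4309$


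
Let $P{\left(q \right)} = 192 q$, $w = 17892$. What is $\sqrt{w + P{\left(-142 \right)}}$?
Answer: $2 i \sqrt{2343} \approx 96.809 i$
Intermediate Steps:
$\sqrt{w + P{\left(-142 \right)}} = \sqrt{17892 + 192 \left(-142\right)} = \sqrt{17892 - 27264} = \sqrt{-9372} = 2 i \sqrt{2343}$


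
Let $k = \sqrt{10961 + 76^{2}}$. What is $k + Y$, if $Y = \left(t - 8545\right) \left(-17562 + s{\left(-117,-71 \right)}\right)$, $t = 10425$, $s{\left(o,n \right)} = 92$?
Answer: $-32843600 + \sqrt{16737} \approx -3.2843 \cdot 10^{7}$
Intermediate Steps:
$k = \sqrt{16737}$ ($k = \sqrt{10961 + 5776} = \sqrt{16737} \approx 129.37$)
$Y = -32843600$ ($Y = \left(10425 - 8545\right) \left(-17562 + 92\right) = 1880 \left(-17470\right) = -32843600$)
$k + Y = \sqrt{16737} - 32843600 = -32843600 + \sqrt{16737}$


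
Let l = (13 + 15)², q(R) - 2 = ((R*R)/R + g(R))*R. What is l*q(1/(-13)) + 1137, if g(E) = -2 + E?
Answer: 479097/169 ≈ 2834.9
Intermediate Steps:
q(R) = 2 + R*(-2 + 2*R) (q(R) = 2 + ((R*R)/R + (-2 + R))*R = 2 + (R²/R + (-2 + R))*R = 2 + (R + (-2 + R))*R = 2 + (-2 + 2*R)*R = 2 + R*(-2 + 2*R))
l = 784 (l = 28² = 784)
l*q(1/(-13)) + 1137 = 784*(2 - 2/(-13) + 2*(1/(-13))²) + 1137 = 784*(2 - 2*(-1/13) + 2*(-1/13)²) + 1137 = 784*(2 + 2/13 + 2*(1/169)) + 1137 = 784*(2 + 2/13 + 2/169) + 1137 = 784*(366/169) + 1137 = 286944/169 + 1137 = 479097/169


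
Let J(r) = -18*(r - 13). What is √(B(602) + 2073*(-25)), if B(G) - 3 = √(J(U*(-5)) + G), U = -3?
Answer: √(-51822 + √566) ≈ 227.59*I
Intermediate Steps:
J(r) = 234 - 18*r (J(r) = -18*(-13 + r) = 234 - 18*r)
B(G) = 3 + √(-36 + G) (B(G) = 3 + √((234 - (-54)*(-5)) + G) = 3 + √((234 - 18*15) + G) = 3 + √((234 - 270) + G) = 3 + √(-36 + G))
√(B(602) + 2073*(-25)) = √((3 + √(-36 + 602)) + 2073*(-25)) = √((3 + √566) - 51825) = √(-51822 + √566)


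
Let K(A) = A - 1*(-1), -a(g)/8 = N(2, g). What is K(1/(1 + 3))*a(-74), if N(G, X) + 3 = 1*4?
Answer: -10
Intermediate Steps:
N(G, X) = 1 (N(G, X) = -3 + 1*4 = -3 + 4 = 1)
a(g) = -8 (a(g) = -8*1 = -8)
K(A) = 1 + A (K(A) = A + 1 = 1 + A)
K(1/(1 + 3))*a(-74) = (1 + 1/(1 + 3))*(-8) = (1 + 1/4)*(-8) = (1 + ¼)*(-8) = (5/4)*(-8) = -10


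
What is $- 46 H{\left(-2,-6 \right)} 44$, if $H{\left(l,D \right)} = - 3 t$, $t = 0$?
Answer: $0$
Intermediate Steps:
$H{\left(l,D \right)} = 0$ ($H{\left(l,D \right)} = \left(-3\right) 0 = 0$)
$- 46 H{\left(-2,-6 \right)} 44 = \left(-46\right) 0 \cdot 44 = 0 \cdot 44 = 0$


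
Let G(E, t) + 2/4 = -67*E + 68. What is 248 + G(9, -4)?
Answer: -575/2 ≈ -287.50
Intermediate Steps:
G(E, t) = 135/2 - 67*E (G(E, t) = -1/2 + (-67*E + 68) = -1/2 + (68 - 67*E) = 135/2 - 67*E)
248 + G(9, -4) = 248 + (135/2 - 67*9) = 248 + (135/2 - 603) = 248 - 1071/2 = -575/2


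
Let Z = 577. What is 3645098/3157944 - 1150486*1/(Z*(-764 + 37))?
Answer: 2581106212363/662345595588 ≈ 3.8969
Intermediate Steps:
3645098/3157944 - 1150486*1/(Z*(-764 + 37)) = 3645098/3157944 - 1150486*1/(577*(-764 + 37)) = 3645098*(1/3157944) - 1150486/((-727*577)) = 1822549/1578972 - 1150486/(-419479) = 1822549/1578972 - 1150486*(-1/419479) = 1822549/1578972 + 1150486/419479 = 2581106212363/662345595588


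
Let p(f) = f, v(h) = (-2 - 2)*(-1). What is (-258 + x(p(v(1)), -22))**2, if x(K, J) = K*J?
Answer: 119716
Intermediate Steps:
v(h) = 4 (v(h) = -4*(-1) = 4)
x(K, J) = J*K
(-258 + x(p(v(1)), -22))**2 = (-258 - 22*4)**2 = (-258 - 88)**2 = (-346)**2 = 119716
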